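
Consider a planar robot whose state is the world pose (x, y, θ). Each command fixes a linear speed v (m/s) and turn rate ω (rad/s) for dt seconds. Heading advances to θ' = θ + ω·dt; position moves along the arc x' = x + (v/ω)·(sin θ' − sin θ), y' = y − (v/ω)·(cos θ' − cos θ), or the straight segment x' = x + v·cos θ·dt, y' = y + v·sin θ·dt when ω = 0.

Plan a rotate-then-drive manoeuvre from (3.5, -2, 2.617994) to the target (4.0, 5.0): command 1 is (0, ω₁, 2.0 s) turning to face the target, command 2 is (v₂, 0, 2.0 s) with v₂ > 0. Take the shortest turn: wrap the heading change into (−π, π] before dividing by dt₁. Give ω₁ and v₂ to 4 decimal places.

ω₁ = -0.5593, v₂ = 3.5089

heading to target = atan2(5−-2, 4−3.5) = 1.4995
Δθ = wrap(1.4995 − 2.6180) = -1.1185; ω₁ = Δθ/dt₁ = -0.5593
distance = √((4−3.5)² + (5−-2)²) = 7.0178; v₂ = distance/dt₂ = 3.5089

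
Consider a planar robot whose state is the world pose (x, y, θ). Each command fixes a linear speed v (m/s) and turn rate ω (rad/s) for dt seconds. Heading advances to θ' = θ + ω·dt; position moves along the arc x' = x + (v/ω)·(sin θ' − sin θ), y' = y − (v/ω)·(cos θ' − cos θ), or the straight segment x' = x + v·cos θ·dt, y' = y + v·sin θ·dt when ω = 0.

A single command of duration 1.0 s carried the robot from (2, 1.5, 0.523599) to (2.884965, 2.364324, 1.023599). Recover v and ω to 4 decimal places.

v = 1.2500, ω = 0.5000

Δθ = 1.023599 − 0.523599 = 0.500000
ω = Δθ/dt = 0.500000/1.0 = 0.5000
R = Δx/(sin θ' − sin θ) = 2.5000
v = R·ω = 2.5000·0.5000 = 1.2500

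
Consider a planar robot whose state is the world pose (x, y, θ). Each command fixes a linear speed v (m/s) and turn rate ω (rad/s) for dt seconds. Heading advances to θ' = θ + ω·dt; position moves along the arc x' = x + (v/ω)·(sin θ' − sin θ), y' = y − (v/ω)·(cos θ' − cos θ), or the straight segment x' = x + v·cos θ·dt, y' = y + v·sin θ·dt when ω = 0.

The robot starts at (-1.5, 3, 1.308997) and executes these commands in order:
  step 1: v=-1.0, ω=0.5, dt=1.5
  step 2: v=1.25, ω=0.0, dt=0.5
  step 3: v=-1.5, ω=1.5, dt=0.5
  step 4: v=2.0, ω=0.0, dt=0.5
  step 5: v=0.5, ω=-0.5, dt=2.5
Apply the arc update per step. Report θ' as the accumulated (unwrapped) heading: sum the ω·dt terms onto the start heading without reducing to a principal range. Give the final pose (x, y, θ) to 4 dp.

(-2.6896, 2.9036, 1.5590)

step 1: θ'=2.0590 (R=-2.0000) → pose (-1.3345, 1.5443, 2.0590)
step 2: θ'=2.0590 (straight) → pose (-1.6277, 2.0963, 2.0590)
step 3: θ'=2.8090 (R=-1.0000) → pose (-1.0710, 1.6201, 2.8090)
step 4: θ'=2.8090 (straight) → pose (-2.0162, 1.9466, 2.8090)
step 5: θ'=1.5590 (R=-1.0000) → pose (-2.6896, 2.9036, 1.5590)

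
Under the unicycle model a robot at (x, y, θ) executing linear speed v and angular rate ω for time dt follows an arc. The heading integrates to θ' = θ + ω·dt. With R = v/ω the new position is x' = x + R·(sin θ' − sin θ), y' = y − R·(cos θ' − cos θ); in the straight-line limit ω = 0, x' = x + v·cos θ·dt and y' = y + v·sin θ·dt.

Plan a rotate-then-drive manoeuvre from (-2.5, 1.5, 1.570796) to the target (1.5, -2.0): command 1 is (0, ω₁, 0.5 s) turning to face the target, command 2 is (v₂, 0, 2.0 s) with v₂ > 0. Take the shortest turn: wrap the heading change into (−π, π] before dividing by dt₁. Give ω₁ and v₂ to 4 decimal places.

heading to target = atan2(-2−1.5, 1.5−-2.5) = -0.7188
Δθ = wrap(-0.7188 − 1.5708) = -2.2896; ω₁ = Δθ/dt₁ = -4.5793
distance = √((1.5−-2.5)² + (-2−1.5)²) = 5.3151; v₂ = distance/dt₂ = 2.6575

ω₁ = -4.5793, v₂ = 2.6575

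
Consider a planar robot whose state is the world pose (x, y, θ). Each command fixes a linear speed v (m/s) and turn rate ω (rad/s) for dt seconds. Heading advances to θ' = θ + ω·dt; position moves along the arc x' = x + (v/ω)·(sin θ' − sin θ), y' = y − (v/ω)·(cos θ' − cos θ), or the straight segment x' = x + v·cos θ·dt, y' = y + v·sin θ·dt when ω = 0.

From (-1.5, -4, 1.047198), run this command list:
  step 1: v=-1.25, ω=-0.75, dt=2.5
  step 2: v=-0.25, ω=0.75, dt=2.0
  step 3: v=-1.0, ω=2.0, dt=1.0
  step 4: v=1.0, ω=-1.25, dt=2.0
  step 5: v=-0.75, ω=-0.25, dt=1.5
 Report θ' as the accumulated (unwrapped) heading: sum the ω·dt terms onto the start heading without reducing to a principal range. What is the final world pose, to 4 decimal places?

(-5.4321, -3.5772, -0.2028)

step 1: θ'=-0.8278 (R=1.6667) → pose (-4.1708, -4.2942, -0.8278)
step 2: θ'=0.6722 (R=-0.3333) → pose (-4.6238, -4.2588, 0.6722)
step 3: θ'=2.6722 (R=-0.5000) → pose (-4.5387, -5.0960, 2.6722)
step 4: θ'=0.1722 (R=-0.8000) → pose (-4.3139, -3.5943, 0.1722)
step 5: θ'=-0.2028 (R=3.0000) → pose (-5.4321, -3.5772, -0.2028)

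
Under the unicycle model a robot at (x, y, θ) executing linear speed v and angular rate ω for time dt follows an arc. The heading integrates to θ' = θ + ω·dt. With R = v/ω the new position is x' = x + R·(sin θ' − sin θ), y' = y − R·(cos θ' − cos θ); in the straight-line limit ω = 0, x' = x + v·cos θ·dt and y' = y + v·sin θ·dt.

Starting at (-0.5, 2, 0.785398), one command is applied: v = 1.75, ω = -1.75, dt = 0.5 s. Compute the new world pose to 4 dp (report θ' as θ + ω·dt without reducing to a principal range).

(0.2966, 2.2889, -0.0896)

θ' = 0.7854 + -1.75·0.5 = -0.0896
R = v/ω = 1.75/-1.75 = -1.0000
x' = -0.5 + -1.0000·(sin -0.0896 − sin 0.7854) = 0.2966
y' = 2 − -1.0000·(cos -0.0896 − cos 0.7854) = 2.2889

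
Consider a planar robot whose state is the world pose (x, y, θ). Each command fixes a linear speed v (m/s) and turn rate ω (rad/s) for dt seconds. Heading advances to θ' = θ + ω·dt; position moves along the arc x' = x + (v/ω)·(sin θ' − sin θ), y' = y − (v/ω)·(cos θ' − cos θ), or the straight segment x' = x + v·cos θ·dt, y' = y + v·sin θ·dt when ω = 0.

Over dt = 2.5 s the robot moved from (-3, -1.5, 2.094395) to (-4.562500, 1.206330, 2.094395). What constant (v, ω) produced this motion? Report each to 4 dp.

Δθ = 2.094395 − 2.094395 = 0.000000
ω = Δθ/dt = 0.000000/2.5 = 0.0000
ω = 0 → v = (Δx·cos θ + Δy·sin θ)/dt = 1.2500

v = 1.2500, ω = 0.0000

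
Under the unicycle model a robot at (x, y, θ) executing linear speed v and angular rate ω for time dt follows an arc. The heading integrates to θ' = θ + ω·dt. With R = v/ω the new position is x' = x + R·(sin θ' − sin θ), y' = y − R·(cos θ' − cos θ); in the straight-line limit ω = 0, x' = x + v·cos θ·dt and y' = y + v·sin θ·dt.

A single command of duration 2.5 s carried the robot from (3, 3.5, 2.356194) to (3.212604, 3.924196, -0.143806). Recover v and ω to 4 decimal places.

Δθ = -0.143806 − 2.356194 = -2.500000
ω = Δθ/dt = -2.500000/2.5 = -1.0000
R = −Δy/(cos θ' − cos θ) = -0.2500
v = R·ω = -0.2500·-1.0000 = 0.2500

v = 0.2500, ω = -1.0000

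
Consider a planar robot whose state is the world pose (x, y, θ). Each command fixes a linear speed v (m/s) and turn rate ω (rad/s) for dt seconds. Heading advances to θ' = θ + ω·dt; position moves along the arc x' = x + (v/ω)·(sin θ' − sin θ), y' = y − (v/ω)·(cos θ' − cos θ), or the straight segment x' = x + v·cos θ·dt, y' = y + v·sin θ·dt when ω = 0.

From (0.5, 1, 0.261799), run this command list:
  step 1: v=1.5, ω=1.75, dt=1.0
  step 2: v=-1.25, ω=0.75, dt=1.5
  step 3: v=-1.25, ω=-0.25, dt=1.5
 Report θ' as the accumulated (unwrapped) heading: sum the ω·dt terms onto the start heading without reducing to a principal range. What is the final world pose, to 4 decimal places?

(4.3822, 0.8823, 2.7618)

step 1: θ'=2.0118 (R=0.8571) → pose (1.0533, 2.1938, 2.0118)
step 2: θ'=3.1368 (R=-1.6667) → pose (2.5525, 1.2386, 3.1368)
step 3: θ'=2.7618 (R=5.0000) → pose (4.3822, 0.8823, 2.7618)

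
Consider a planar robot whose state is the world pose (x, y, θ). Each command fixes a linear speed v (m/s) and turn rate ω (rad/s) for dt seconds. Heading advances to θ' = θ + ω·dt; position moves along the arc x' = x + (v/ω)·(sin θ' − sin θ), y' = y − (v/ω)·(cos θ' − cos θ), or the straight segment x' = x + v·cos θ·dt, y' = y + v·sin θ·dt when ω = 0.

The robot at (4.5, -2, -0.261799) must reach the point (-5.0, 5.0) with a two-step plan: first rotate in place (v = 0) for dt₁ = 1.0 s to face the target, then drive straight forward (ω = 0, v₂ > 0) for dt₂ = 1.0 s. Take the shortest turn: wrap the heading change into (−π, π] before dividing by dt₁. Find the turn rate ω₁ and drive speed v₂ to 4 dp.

ω₁ = 2.7684, v₂ = 11.8004

heading to target = atan2(5−-2, -5−4.5) = 2.5066
Δθ = wrap(2.5066 − -0.2618) = 2.7684; ω₁ = Δθ/dt₁ = 2.7684
distance = √((-5−4.5)² + (5−-2)²) = 11.8004; v₂ = distance/dt₂ = 11.8004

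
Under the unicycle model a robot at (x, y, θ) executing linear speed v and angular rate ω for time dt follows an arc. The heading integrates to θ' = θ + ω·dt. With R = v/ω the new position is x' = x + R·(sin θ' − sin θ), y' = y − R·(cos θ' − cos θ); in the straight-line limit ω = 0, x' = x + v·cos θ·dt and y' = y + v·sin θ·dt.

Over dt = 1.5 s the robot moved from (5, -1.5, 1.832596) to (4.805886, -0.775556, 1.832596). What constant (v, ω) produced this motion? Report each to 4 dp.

Δθ = 1.832596 − 1.832596 = 0.000000
ω = Δθ/dt = 0.000000/1.5 = 0.0000
ω = 0 → v = (Δx·cos θ + Δy·sin θ)/dt = 0.5000

v = 0.5000, ω = 0.0000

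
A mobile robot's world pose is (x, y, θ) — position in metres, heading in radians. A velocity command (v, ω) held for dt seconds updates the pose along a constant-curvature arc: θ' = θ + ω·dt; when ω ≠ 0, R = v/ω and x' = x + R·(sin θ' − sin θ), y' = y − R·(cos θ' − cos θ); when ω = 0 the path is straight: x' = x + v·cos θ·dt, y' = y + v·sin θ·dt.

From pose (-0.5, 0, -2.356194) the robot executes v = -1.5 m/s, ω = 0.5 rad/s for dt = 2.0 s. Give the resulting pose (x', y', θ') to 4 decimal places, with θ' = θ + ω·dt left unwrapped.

θ' = -2.3562 + 0.5·2.0 = -1.3562
R = v/ω = -1.5/0.5 = -3.0000
x' = -0.5 + -3.0000·(sin -1.3562 − sin -2.3562) = 0.3099
y' = 0 − -3.0000·(cos -1.3562 − cos -2.3562) = 2.7602

(0.3099, 2.7602, -1.3562)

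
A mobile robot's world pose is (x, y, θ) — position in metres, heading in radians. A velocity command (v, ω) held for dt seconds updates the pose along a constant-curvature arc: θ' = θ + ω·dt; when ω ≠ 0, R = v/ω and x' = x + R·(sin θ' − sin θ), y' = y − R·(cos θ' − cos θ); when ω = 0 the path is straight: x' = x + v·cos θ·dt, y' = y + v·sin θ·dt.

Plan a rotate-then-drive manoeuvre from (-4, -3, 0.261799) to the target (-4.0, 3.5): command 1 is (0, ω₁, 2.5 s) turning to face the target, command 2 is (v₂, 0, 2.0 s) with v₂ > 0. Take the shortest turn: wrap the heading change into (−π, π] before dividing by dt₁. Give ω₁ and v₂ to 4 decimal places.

heading to target = atan2(3.5−-3, -4−-4) = 1.5708
Δθ = wrap(1.5708 − 0.2618) = 1.3090; ω₁ = Δθ/dt₁ = 0.5236
distance = √((-4−-4)² + (3.5−-3)²) = 6.5000; v₂ = distance/dt₂ = 3.2500

ω₁ = 0.5236, v₂ = 3.2500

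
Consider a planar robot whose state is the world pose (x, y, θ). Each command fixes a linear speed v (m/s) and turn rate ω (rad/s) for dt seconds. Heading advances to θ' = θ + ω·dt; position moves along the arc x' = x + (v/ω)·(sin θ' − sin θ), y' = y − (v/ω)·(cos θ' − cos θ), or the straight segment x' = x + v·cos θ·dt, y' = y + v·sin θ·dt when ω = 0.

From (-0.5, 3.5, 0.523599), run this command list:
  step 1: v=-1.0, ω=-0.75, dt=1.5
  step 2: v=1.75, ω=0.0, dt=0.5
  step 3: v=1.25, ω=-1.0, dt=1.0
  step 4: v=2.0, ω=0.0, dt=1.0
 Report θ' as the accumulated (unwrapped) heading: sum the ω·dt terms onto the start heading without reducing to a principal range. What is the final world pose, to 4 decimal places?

(-0.7186, -0.0078, -1.6014)

step 1: θ'=-0.6014 (R=1.3333) → pose (-1.9211, 3.5553, -0.6014)
step 2: θ'=-0.6014 (straight) → pose (-1.1996, 3.0602, -0.6014)
step 3: θ'=-1.6014 (R=-1.2500) → pose (-0.6574, 1.9913, -1.6014)
step 4: θ'=-1.6014 (straight) → pose (-0.7186, -0.0078, -1.6014)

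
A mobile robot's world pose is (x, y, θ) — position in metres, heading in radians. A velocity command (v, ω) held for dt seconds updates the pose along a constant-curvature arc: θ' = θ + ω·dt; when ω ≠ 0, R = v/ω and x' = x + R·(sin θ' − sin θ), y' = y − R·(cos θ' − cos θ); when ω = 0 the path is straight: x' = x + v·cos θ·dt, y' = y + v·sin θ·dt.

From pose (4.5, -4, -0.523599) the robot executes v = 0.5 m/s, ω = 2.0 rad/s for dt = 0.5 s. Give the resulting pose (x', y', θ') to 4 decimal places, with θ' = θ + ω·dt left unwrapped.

θ' = -0.5236 + 2.0·0.5 = 0.4764
R = v/ω = 0.5/2.0 = 0.2500
x' = 4.5 + 0.2500·(sin 0.4764 − sin -0.5236) = 4.7396
y' = -4 − 0.2500·(cos 0.4764 − cos -0.5236) = -4.0057

(4.7396, -4.0057, 0.4764)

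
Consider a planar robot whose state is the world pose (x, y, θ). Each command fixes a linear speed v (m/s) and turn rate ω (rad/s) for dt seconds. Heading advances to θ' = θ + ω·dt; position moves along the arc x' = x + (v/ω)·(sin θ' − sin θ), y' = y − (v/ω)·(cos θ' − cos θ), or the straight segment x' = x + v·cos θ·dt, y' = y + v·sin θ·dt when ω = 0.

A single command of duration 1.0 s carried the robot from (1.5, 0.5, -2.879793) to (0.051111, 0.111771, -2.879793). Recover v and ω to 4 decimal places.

v = 1.5000, ω = 0.0000

Δθ = -2.879793 − -2.879793 = 0.000000
ω = Δθ/dt = 0.000000/1.0 = 0.0000
ω = 0 → v = (Δx·cos θ + Δy·sin θ)/dt = 1.5000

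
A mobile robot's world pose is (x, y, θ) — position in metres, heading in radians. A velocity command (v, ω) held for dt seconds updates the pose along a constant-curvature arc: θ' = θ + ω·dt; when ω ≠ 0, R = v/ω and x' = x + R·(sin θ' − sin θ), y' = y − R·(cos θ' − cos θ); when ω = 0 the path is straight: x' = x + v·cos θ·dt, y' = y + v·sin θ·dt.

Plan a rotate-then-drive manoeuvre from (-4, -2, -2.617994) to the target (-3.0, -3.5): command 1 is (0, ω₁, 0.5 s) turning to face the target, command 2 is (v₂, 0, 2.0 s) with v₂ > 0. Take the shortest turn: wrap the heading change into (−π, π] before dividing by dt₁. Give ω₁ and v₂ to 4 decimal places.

ω₁ = 3.2704, v₂ = 0.9014

heading to target = atan2(-3.5−-2, -3−-4) = -0.9828
Δθ = wrap(-0.9828 − -2.6180) = 1.6352; ω₁ = Δθ/dt₁ = 3.2704
distance = √((-3−-4)² + (-3.5−-2)²) = 1.8028; v₂ = distance/dt₂ = 0.9014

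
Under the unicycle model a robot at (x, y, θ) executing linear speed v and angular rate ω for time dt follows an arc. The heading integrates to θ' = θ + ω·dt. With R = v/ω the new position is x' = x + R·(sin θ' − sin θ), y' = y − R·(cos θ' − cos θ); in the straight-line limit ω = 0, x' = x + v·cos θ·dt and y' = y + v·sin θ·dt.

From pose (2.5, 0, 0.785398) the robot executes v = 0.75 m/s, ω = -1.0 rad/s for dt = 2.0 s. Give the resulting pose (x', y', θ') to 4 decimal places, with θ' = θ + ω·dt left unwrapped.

(3.7333, -0.2688, -1.2146)

θ' = 0.7854 + -1.0·2.0 = -1.2146
R = v/ω = 0.75/-1.0 = -0.7500
x' = 2.5 + -0.7500·(sin -1.2146 − sin 0.7854) = 3.7333
y' = 0 − -0.7500·(cos -1.2146 − cos 0.7854) = -0.2688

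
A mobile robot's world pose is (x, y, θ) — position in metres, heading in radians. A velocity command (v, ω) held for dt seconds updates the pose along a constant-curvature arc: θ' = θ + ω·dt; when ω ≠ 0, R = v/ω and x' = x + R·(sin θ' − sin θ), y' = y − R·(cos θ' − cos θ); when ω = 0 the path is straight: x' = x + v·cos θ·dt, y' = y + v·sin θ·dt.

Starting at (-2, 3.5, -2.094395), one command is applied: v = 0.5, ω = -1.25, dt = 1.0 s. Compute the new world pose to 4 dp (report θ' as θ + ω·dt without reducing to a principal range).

θ' = -2.0944 + -1.25·1.0 = -3.3444
R = v/ω = 0.5/-1.25 = -0.4000
x' = -2 + -0.4000·(sin -3.3444 − sin -2.0944) = -2.4270
y' = 3.5 − -0.4000·(cos -3.3444 − cos -2.0944) = 3.3082

(-2.4270, 3.3082, -3.3444)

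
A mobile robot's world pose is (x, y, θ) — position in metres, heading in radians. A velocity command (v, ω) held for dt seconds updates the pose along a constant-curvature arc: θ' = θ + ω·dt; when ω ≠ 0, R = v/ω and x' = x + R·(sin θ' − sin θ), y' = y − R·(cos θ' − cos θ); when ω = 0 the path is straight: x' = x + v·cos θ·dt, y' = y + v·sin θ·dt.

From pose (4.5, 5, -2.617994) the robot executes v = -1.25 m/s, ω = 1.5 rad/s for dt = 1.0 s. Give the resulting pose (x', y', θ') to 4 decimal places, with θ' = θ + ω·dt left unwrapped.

θ' = -2.6180 + 1.5·1.0 = -1.1180
R = v/ω = -1.25/1.5 = -0.8333
x' = 4.5 + -0.8333·(sin -1.1180 − sin -2.6180) = 4.8327
y' = 5 − -0.8333·(cos -1.1180 − cos -2.6180) = 6.0863

(4.8327, 6.0863, -1.1180)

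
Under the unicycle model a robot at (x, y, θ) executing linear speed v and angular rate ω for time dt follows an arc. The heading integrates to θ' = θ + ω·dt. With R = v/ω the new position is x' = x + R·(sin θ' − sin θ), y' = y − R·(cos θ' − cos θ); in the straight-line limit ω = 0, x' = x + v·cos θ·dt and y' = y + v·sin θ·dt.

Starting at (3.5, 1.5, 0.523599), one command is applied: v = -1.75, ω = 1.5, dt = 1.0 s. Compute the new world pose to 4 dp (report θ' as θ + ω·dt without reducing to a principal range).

(3.0342, -0.0208, 2.0236)

θ' = 0.5236 + 1.5·1.0 = 2.0236
R = v/ω = -1.75/1.5 = -1.1667
x' = 3.5 + -1.1667·(sin 2.0236 − sin 0.5236) = 3.0342
y' = 1.5 − -1.1667·(cos 2.0236 − cos 0.5236) = -0.0208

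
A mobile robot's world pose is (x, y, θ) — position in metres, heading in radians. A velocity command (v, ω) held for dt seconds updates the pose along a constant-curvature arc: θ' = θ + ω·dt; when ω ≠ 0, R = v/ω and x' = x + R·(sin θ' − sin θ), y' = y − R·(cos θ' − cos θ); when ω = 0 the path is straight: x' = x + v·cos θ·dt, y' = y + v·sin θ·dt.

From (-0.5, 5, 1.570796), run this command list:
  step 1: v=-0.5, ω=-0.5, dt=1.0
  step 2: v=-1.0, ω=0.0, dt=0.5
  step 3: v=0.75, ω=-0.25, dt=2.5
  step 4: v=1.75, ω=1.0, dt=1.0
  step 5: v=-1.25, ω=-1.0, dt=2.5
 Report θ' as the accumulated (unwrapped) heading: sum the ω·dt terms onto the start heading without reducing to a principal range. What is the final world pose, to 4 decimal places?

step 1: θ'=1.0708 (R=1.0000) → pose (-0.6224, 4.5206, 1.0708)
step 2: θ'=1.0708 (straight) → pose (-0.8621, 4.0818, 1.0708)
step 3: θ'=0.4458 (R=-3.0000) → pose (0.4771, 5.3503, 0.4458)
step 4: θ'=1.4458 (R=1.7500) → pose (1.4589, 6.7111, 1.4458)
step 5: θ'=-1.0542 (R=1.2500) → pose (-0.8683, 6.2495, -1.0542)

(-0.8683, 6.2495, -1.0542)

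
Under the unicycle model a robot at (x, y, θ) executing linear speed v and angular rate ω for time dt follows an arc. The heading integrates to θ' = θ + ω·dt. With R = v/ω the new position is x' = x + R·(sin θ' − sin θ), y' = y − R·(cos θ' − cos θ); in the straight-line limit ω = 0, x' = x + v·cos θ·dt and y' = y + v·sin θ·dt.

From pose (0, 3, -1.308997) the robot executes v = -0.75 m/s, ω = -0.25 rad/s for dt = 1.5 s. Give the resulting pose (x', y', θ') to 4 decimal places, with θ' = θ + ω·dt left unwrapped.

(-0.0830, 4.1153, -1.6840)

θ' = -1.3090 + -0.25·1.5 = -1.6840
R = v/ω = -0.75/-0.25 = 3.0000
x' = 0 + 3.0000·(sin -1.6840 − sin -1.3090) = -0.0830
y' = 3 − 3.0000·(cos -1.6840 − cos -1.3090) = 4.1153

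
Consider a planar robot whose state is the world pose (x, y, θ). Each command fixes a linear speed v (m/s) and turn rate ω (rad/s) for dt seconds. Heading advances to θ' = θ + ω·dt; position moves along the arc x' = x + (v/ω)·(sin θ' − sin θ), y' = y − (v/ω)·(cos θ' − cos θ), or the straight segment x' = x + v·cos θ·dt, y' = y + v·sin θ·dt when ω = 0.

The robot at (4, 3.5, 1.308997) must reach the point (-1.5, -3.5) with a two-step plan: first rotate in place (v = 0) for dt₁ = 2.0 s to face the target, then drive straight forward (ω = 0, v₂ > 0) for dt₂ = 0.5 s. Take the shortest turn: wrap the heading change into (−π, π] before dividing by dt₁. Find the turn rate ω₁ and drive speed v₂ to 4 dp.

ω₁ = 1.3687, v₂ = 17.8045

heading to target = atan2(-3.5−3.5, -1.5−4) = -2.2368
Δθ = wrap(-2.2368 − 1.3090) = 2.7374; ω₁ = Δθ/dt₁ = 1.3687
distance = √((-1.5−4)² + (-3.5−3.5)²) = 8.9022; v₂ = distance/dt₂ = 17.8045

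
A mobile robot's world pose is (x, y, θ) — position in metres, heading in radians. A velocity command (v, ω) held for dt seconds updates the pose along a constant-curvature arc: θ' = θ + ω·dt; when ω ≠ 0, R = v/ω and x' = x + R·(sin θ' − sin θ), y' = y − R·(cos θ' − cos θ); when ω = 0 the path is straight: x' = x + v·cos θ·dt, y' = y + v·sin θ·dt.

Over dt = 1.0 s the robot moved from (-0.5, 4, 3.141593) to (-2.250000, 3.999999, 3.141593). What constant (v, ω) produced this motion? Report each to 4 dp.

Δθ = 3.141593 − 3.141593 = 0.000000
ω = Δθ/dt = 0.000000/1.0 = 0.0000
ω = 0 → v = (Δx·cos θ + Δy·sin θ)/dt = 1.7500

v = 1.7500, ω = 0.0000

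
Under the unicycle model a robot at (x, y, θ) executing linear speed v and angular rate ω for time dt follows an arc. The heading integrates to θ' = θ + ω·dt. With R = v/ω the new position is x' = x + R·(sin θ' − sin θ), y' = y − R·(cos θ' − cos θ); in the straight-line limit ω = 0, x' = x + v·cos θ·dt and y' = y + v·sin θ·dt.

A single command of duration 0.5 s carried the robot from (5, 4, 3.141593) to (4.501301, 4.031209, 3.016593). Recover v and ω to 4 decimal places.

v = 1.0000, ω = -0.2500

Δθ = 3.016593 − 3.141593 = -0.125000
ω = Δθ/dt = -0.125000/0.5 = -0.2500
R = Δx/(sin θ' − sin θ) = -4.0000
v = R·ω = -4.0000·-0.2500 = 1.0000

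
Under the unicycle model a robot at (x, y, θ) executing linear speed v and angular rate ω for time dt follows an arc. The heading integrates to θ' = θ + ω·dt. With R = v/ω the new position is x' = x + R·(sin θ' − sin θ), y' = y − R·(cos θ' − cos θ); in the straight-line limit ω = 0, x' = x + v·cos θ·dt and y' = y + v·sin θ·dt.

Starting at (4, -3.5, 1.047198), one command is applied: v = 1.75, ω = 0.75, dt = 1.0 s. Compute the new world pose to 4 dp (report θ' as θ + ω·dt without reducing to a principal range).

θ' = 1.0472 + 0.75·1.0 = 1.7972
R = v/ω = 1.75/0.75 = 2.3333
x' = 4 + 2.3333·(sin 1.7972 − sin 1.0472) = 4.2531
y' = -3.5 − 2.3333·(cos 1.7972 − cos 1.0472) = -1.8096

(4.2531, -1.8096, 1.7972)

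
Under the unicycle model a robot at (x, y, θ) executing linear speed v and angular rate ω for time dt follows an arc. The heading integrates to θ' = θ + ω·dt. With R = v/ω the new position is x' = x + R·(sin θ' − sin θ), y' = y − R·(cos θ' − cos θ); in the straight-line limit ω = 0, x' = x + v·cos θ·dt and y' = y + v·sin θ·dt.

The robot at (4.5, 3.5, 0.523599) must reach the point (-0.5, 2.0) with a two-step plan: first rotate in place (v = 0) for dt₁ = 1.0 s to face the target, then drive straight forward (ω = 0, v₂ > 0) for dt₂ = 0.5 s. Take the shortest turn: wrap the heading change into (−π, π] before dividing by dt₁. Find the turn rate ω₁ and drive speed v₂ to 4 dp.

heading to target = atan2(2−3.5, -0.5−4.5) = -2.8501
Δθ = wrap(-2.8501 − 0.5236) = 2.9095; ω₁ = Δθ/dt₁ = 2.9095
distance = √((-0.5−4.5)² + (2−3.5)²) = 5.2202; v₂ = distance/dt₂ = 10.4403

ω₁ = 2.9095, v₂ = 10.4403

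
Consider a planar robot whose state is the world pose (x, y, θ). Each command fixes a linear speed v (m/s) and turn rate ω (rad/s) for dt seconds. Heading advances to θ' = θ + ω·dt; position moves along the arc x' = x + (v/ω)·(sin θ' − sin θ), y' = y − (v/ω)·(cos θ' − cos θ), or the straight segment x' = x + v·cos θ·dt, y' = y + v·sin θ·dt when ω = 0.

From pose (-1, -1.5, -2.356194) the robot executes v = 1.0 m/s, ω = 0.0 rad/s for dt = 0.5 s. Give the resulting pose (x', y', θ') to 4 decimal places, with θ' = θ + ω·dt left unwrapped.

θ' = -2.3562 + 0.0·0.5 = -2.3562
ω = 0 → straight: x' = -1 + 1.0·cos(-2.3562)·0.5 = -1.3536
y' = -1.5 + 1.0·sin(-2.3562)·0.5 = -1.8536

(-1.3536, -1.8536, -2.3562)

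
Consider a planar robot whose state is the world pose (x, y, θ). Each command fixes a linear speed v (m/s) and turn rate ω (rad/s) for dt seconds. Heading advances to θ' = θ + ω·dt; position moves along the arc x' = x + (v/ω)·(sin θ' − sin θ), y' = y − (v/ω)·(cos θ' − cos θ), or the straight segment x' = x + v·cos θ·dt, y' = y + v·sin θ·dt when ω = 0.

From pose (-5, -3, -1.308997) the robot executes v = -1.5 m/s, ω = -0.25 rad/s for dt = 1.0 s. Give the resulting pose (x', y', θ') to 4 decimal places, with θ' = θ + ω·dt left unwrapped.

(-5.2040, -1.5179, -1.5590)

θ' = -1.3090 + -0.25·1.0 = -1.5590
R = v/ω = -1.5/-0.25 = 6.0000
x' = -5 + 6.0000·(sin -1.5590 − sin -1.3090) = -5.2040
y' = -3 − 6.0000·(cos -1.5590 − cos -1.3090) = -1.5179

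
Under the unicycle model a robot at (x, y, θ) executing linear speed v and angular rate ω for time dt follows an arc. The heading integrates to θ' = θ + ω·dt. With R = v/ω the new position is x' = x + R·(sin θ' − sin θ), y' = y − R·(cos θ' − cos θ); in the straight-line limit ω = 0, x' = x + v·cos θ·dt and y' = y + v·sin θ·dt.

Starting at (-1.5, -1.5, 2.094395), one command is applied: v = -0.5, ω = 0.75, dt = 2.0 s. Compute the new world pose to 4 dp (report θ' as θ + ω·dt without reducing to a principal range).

(-0.6310, -1.7661, 3.5944)

θ' = 2.0944 + 0.75·2.0 = 3.5944
R = v/ω = -0.5/0.75 = -0.6667
x' = -1.5 + -0.6667·(sin 3.5944 − sin 2.0944) = -0.6310
y' = -1.5 − -0.6667·(cos 3.5944 − cos 2.0944) = -1.7661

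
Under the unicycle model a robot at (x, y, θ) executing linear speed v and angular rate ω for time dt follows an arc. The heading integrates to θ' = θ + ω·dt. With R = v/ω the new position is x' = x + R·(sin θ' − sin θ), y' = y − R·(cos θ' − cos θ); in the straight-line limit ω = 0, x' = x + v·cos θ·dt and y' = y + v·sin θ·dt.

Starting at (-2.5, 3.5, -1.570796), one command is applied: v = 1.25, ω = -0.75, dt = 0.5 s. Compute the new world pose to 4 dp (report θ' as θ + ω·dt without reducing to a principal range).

(-2.6158, 2.8895, -1.9458)

θ' = -1.5708 + -0.75·0.5 = -1.9458
R = v/ω = 1.25/-0.75 = -1.6667
x' = -2.5 + -1.6667·(sin -1.9458 − sin -1.5708) = -2.6158
y' = 3.5 − -1.6667·(cos -1.9458 − cos -1.5708) = 2.8895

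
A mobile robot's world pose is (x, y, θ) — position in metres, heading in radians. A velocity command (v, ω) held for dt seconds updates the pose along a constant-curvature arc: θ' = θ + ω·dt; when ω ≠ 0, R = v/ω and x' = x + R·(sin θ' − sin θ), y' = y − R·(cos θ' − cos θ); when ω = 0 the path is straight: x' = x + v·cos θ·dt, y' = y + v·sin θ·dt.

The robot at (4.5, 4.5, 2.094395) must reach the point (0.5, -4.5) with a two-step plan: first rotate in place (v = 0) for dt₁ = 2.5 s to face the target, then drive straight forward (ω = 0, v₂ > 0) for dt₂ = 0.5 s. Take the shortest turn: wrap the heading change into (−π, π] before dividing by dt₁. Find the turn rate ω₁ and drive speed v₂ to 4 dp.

ω₁ = 0.8799, v₂ = 19.6977

heading to target = atan2(-4.5−4.5, 0.5−4.5) = -1.9890
Δθ = wrap(-1.9890 − 2.0944) = 2.1998; ω₁ = Δθ/dt₁ = 0.8799
distance = √((0.5−4.5)² + (-4.5−4.5)²) = 9.8489; v₂ = distance/dt₂ = 19.6977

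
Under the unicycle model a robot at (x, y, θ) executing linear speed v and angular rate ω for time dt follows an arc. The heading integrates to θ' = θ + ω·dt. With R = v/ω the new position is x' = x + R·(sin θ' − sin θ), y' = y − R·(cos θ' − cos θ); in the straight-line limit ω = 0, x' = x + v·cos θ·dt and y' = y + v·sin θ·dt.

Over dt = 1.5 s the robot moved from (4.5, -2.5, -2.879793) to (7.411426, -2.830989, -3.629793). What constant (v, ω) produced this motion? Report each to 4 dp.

v = -2.0000, ω = -0.5000

Δθ = -3.629793 − -2.879793 = -0.750000
ω = Δθ/dt = -0.750000/1.5 = -0.5000
R = Δx/(sin θ' − sin θ) = 4.0000
v = R·ω = 4.0000·-0.5000 = -2.0000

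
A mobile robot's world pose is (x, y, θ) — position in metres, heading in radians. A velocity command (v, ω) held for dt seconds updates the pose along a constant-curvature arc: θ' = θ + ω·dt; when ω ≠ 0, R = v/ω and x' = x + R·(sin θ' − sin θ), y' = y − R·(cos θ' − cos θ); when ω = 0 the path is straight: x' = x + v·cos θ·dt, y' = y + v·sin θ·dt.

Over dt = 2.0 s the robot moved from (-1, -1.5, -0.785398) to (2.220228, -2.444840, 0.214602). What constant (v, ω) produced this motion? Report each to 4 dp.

v = 1.7500, ω = 0.5000

Δθ = 0.214602 − -0.785398 = 1.000000
ω = Δθ/dt = 1.000000/2.0 = 0.5000
R = Δx/(sin θ' − sin θ) = 3.5000
v = R·ω = 3.5000·0.5000 = 1.7500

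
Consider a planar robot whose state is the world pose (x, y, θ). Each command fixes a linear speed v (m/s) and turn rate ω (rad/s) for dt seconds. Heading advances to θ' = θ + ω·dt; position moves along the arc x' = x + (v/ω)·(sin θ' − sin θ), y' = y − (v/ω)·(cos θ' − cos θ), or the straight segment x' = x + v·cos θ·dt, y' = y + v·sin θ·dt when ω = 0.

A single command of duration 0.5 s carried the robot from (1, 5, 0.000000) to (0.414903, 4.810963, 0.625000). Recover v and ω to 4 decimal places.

v = -1.2500, ω = 1.2500

Δθ = 0.625000 − 0.000000 = 0.625000
ω = Δθ/dt = 0.625000/0.5 = 1.2500
R = Δx/(sin θ' − sin θ) = -1.0000
v = R·ω = -1.0000·1.2500 = -1.2500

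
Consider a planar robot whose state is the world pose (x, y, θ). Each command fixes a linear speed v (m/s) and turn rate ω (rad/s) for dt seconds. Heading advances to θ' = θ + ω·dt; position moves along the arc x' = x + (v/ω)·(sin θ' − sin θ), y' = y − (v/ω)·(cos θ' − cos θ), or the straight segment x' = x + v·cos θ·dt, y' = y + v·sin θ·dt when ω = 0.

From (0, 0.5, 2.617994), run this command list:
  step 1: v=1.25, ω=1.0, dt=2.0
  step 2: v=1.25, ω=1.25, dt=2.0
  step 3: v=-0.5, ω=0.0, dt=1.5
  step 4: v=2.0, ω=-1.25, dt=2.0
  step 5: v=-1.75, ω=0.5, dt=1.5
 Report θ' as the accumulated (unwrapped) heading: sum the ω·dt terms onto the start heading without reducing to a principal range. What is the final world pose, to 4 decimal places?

(1.4325, -0.5475, 5.3680)

step 1: θ'=4.6180 (R=1.2500) → pose (-1.8694, -0.4647, 4.6180)
step 2: θ'=7.1180 (R=1.0000) → pose (-0.1327, -1.2303, 7.1180)
step 3: θ'=7.1180 (straight) → pose (-0.6362, -1.7862, 7.1180)
step 4: θ'=4.6180 (R=-1.6000) → pose (2.1425, -3.0111, 4.6180)
step 5: θ'=5.3680 (R=-3.5000) → pose (1.4325, -0.5475, 5.3680)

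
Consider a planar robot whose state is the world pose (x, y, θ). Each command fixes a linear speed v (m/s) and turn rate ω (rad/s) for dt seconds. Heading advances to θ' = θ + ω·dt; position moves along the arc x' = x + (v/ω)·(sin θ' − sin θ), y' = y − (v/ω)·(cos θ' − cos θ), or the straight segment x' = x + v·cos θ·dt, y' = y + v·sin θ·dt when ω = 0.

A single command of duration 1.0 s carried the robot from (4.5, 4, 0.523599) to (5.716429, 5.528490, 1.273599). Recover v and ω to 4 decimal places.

Δθ = 1.273599 − 0.523599 = 0.750000
ω = Δθ/dt = 0.750000/1.0 = 0.7500
R = −Δy/(cos θ' − cos θ) = 2.6667
v = R·ω = 2.6667·0.7500 = 2.0000

v = 2.0000, ω = 0.7500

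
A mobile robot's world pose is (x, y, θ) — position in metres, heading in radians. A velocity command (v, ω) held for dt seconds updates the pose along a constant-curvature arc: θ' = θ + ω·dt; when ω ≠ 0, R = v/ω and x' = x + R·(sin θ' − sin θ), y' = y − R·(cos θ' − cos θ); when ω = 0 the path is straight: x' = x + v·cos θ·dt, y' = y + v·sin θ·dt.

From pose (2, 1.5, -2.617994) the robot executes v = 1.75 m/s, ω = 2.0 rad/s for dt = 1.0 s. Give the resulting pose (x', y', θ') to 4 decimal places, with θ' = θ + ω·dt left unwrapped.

θ' = -2.6180 + 2.0·1.0 = -0.6180
R = v/ω = 1.75/2.0 = 0.8750
x' = 2 + 0.8750·(sin -0.6180 − sin -2.6180) = 1.9305
y' = 1.5 − 0.8750·(cos -0.6180 − cos -2.6180) = 0.0291

(1.9305, 0.0291, -0.6180)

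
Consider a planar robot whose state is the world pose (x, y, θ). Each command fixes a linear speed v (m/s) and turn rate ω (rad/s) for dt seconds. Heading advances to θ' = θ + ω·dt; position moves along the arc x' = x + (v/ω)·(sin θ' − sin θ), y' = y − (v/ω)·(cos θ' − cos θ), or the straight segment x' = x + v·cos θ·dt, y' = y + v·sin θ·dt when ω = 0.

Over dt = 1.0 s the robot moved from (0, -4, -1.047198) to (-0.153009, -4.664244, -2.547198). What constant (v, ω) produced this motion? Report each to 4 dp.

Δθ = -2.547198 − -1.047198 = -1.500000
ω = Δθ/dt = -1.500000/1.0 = -1.5000
R = −Δy/(cos θ' − cos θ) = -0.5000
v = R·ω = -0.5000·-1.5000 = 0.7500

v = 0.7500, ω = -1.5000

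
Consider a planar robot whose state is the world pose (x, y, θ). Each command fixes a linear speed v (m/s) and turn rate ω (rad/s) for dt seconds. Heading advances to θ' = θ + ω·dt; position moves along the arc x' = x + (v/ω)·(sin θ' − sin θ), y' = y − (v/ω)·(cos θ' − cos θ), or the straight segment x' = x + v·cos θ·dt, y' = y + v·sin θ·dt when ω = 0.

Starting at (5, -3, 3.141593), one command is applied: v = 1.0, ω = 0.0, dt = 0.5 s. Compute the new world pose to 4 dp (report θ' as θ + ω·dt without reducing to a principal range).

θ' = 3.1416 + 0.0·0.5 = 3.1416
ω = 0 → straight: x' = 5 + 1.0·cos(3.1416)·0.5 = 4.5000
y' = -3 + 1.0·sin(3.1416)·0.5 = -3.0000

(4.5000, -3.0000, 3.1416)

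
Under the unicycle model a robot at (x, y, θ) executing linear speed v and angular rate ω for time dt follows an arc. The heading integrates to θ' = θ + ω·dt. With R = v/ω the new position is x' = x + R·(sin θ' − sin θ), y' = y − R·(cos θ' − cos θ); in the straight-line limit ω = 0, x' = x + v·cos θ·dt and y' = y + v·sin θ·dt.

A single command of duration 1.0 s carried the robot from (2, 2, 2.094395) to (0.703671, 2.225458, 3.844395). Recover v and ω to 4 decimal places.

v = 1.5000, ω = 1.7500

Δθ = 3.844395 − 2.094395 = 1.750000
ω = Δθ/dt = 1.750000/1.0 = 1.7500
R = Δx/(sin θ' − sin θ) = 0.8571
v = R·ω = 0.8571·1.7500 = 1.5000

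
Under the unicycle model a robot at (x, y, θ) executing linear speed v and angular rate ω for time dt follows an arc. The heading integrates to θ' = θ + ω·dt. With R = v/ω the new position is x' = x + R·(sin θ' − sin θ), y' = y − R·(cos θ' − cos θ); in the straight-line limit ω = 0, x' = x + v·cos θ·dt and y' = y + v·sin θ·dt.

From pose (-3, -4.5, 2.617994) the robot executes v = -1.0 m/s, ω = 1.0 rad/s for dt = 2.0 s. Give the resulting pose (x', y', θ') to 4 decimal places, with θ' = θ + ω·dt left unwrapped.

(-1.5045, -3.7282, 4.6180)

θ' = 2.6180 + 1.0·2.0 = 4.6180
R = v/ω = -1.0/1.0 = -1.0000
x' = -3 + -1.0000·(sin 4.6180 − sin 2.6180) = -1.5045
y' = -4.5 − -1.0000·(cos 4.6180 − cos 2.6180) = -3.7282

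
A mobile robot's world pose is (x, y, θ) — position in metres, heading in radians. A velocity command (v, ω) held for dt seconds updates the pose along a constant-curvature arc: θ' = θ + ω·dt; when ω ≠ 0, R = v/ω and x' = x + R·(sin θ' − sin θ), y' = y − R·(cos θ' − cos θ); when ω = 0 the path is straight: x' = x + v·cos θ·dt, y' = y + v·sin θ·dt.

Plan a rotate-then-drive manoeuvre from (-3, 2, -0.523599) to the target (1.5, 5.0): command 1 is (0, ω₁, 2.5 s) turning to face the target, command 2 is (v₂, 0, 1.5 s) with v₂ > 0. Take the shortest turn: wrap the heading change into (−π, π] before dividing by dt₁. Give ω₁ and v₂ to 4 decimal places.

heading to target = atan2(5−2, 1.5−-3) = 0.5880
Δθ = wrap(0.5880 − -0.5236) = 1.1116; ω₁ = Δθ/dt₁ = 0.4446
distance = √((1.5−-3)² + (5−2)²) = 5.4083; v₂ = distance/dt₂ = 3.6056

ω₁ = 0.4446, v₂ = 3.6056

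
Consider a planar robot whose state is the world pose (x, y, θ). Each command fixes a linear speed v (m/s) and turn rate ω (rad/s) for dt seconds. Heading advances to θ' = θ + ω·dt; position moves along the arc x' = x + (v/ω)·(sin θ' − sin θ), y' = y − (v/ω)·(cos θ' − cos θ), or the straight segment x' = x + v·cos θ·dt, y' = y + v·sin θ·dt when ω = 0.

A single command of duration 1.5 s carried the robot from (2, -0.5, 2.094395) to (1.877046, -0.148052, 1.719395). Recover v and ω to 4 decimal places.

v = 0.2500, ω = -0.2500

Δθ = 1.719395 − 2.094395 = -0.375000
ω = Δθ/dt = -0.375000/1.5 = -0.2500
R = −Δy/(cos θ' − cos θ) = -1.0000
v = R·ω = -1.0000·-0.2500 = 0.2500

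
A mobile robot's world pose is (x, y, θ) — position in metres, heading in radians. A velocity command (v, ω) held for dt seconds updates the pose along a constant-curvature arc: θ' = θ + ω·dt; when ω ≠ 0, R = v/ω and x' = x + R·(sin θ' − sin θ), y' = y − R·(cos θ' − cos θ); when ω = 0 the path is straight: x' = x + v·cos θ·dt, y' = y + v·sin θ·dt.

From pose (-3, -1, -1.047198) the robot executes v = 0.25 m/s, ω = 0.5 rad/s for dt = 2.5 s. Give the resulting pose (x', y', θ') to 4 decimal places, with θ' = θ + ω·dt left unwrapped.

θ' = -1.0472 + 0.5·2.5 = 0.2028
R = v/ω = 0.25/0.5 = 0.5000
x' = -3 + 0.5000·(sin 0.2028 − sin -1.0472) = -2.4663
y' = -1 − 0.5000·(cos 0.2028 − cos -1.0472) = -1.2398

(-2.4663, -1.2398, 0.2028)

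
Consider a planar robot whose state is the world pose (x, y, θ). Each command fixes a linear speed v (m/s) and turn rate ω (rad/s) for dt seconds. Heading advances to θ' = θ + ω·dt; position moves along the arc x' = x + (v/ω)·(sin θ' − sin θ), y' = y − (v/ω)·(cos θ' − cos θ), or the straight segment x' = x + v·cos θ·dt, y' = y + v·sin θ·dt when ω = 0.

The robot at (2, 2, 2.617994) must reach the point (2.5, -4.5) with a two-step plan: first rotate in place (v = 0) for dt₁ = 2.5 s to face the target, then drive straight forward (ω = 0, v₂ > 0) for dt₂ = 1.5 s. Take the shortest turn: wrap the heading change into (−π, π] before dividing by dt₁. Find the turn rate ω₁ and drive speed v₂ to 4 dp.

heading to target = atan2(-4.5−2, 2.5−2) = -1.4940
Δθ = wrap(-1.4940 − 2.6180) = 2.1712; ω₁ = Δθ/dt₁ = 0.8685
distance = √((2.5−2)² + (-4.5−2)²) = 6.5192; v₂ = distance/dt₂ = 4.3461

ω₁ = 0.8685, v₂ = 4.3461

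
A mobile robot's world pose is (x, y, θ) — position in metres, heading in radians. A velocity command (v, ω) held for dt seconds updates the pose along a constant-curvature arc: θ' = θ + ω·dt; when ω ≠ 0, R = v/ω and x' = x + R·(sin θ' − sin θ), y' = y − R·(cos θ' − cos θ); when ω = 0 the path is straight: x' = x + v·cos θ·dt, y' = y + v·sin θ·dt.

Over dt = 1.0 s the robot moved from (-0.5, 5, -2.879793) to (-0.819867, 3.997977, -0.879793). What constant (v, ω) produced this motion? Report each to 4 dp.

v = 1.2500, ω = 2.0000

Δθ = -0.879793 − -2.879793 = 2.000000
ω = Δθ/dt = 2.000000/1.0 = 2.0000
R = −Δy/(cos θ' − cos θ) = 0.6250
v = R·ω = 0.6250·2.0000 = 1.2500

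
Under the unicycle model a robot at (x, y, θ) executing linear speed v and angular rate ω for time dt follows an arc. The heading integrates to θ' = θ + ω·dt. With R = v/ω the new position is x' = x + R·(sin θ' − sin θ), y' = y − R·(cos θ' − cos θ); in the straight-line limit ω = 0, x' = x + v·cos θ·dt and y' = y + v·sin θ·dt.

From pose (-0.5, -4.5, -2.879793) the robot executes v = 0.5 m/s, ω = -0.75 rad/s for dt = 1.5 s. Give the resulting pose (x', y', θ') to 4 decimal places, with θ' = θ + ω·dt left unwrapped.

(-1.1792, -4.2894, -4.0048)

θ' = -2.8798 + -0.75·1.5 = -4.0048
R = v/ω = 0.5/-0.75 = -0.6667
x' = -0.5 + -0.6667·(sin -4.0048 − sin -2.8798) = -1.1792
y' = -4.5 − -0.6667·(cos -4.0048 − cos -2.8798) = -4.2894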